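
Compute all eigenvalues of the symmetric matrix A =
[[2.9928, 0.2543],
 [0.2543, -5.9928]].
sigma(A) ≈ {-6, 3}

A is real symmetric, so its spectrum consists of real eigenvalues. Expanding the characteristic polynomial of the displayed matrix gives
  det(λ I - A) = p(λ) = λ^2 + (3)λ + (-18).
Solving p(λ) = 0 yields eigenvalues ≈ -6, 3. (A is shown rounded to 4 decimals, so these recover the underlying integer eigenvalues to within that precision.)
Verification: the trace of A = -3 equals the sum of eigenvalues -3, and det(A) ≈ -17.9999 matches the eigenvalue product -18.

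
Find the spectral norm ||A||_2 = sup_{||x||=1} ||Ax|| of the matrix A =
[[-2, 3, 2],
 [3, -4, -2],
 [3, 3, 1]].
||A||_2 ≈ 6.8939 (= sqrt(largest eigenvalue of A^T A))

||A||_2 = sigma_max(A) = sqrt(lambda_max(A^T A)). Form the symmetric matrix M = A^T A =
[[22, -9, -7],
 [-9, 34, 17],
 [-7, 17, 9]].
Its characteristic polynomial (trace, sum of principal 2x2 minors, determinant of M give the coefficients) is
  p(λ) = det(λ I - M) = λ^3 - 65λ^2 + 833λ - 121.
No integer candidate from the rational root theorem (±divisors of 121) is a root, so the roots are irrational. The cubic discriminant is Δ = 604256880 > 0, so there are three distinct real roots. p(0) = -121 and p(1) = 648 have opposite signs, so a root lies in (0, 1); Newton's method refines it to λ ≈ 0.1469. p(17) = 168 and p(18) = -355 have opposite signs, so a root lies in (17, 18); Newton's method refines it to λ ≈ 17.3266. p(47) = -732 and p(48) = 695 have opposite signs, so a root lies in (47, 48); Newton's method refines it to λ ≈ 47.5265. Check (Vieta): the three roots sum to 65, matching tr M = 65.
So the eigenvalues of A^T A are ≈ 0.1469, 17.3266, 47.5265 (all ≥ 0, as they must be for A^T A). The largest is λ_max ≈ 47.5265, hence ||A||_2 = sqrt(λ_max) ≈ 6.8939.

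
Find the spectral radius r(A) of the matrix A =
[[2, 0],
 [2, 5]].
r(A) = 5

The eigenvalues of A are the roots of its characteristic polynomial. With M = A (coefficients from the trace and determinant):
  p(λ) = det(λ I - M) = λ^2 - 7λ + 10.
For λ^2 - 7λ + 10 the discriminant is 9. It is a perfect square (3^2), so the roots are rational: λ = (7 ± 3)/2 = 5, 2.
Thus the eigenvalues (to 4 decimals) are 5 (modulus 5); 2 (modulus 2). The spectral radius is the largest modulus: r(A) = 5. (Cross-check: r(A) ≤ ||A||_2 ≈ 5.4428; equality holds whenever A is normal, though it can also hold for some non-normal A.)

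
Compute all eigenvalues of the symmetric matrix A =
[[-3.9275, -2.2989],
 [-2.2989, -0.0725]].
sigma(A) ≈ {-5, 1}

A is real symmetric, so its spectrum consists of real eigenvalues. Expanding the characteristic polynomial of the displayed matrix gives
  det(λ I - A) = p(λ) = λ^2 + (4)λ + (-5).
Solving p(λ) = 0 yields eigenvalues ≈ -5, 1. (A is shown rounded to 4 decimals, so these recover the underlying integer eigenvalues to within that precision.)
Verification: the trace of A = -4 equals the sum of eigenvalues -4, and det(A) ≈ -5.0002 matches the eigenvalue product -5.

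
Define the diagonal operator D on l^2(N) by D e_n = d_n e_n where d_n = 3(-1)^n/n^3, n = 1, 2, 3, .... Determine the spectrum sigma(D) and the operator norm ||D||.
sigma(D) = {3(-1)^n/n^3 : n ≥ 1} ∪ {0}; ||D|| = 3

A bounded diagonal operator on l^2 with diagonal entries d_n has spectrum equal to the closure of {d_n : n ≥ 1}: every d_n is an eigenvalue (with eigenvector e_n), so {d_n} ⊂ sigma(D); the spectrum is closed, so its closure is too; and for lambda not in the closure, (D - lambda I) has bounded inverse (the diagonal entries 1/(d_n - lambda) are bounded). For our sequence d_n = 3(-1)^n/n^3, n = 1, 2, 3, ...:
  - {d_n} = {3(-1)^n/n^3 : n ≥ 1}; the only limit point is 0
  - closure = {3(-1)^n/n^3 : n ≥ 1} ∪ {0}
For the norm: a diagonal operator has ||D|| = sup_n |d_n|. Here |d_n| = 3/n^3 is decreasing, so sup_n |d_n| = |d_1| = 3. So ||D|| = 3.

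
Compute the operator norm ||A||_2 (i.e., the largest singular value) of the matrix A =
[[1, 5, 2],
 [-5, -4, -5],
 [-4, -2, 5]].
||A||_2 ≈ 9.3734 (= sqrt(largest eigenvalue of A^T A))

||A||_2 = sigma_max(A) = sqrt(lambda_max(A^T A)). Form the symmetric matrix M = A^T A =
[[42, 33, 7],
 [33, 45, 20],
 [7, 20, 54]].
Its characteristic polynomial (trace, sum of principal 2x2 minors, determinant of M give the coefficients) is
  p(λ) = det(λ I - M) = λ^3 - 141λ^2 + 5050λ - 33489.
No integer candidate from the rational root theorem (±divisors of 33489) is a root, so the roots are irrational. The cubic discriminant is Δ = 15300740057 > 0, so there are three distinct real roots. p(8) = -1601 and p(9) = 1269 have opposite signs, so a root lies in (8, 9); Newton's method refines it to λ ≈ 8.5479. p(44) = 919 and p(45) = -639 have opposite signs, so a root lies in (44, 45); Newton's method refines it to λ ≈ 44.591. p(87) = -2865 and p(88) = 479 have opposite signs, so a root lies in (87, 88); Newton's method refines it to λ ≈ 87.8611. Check (Vieta): the three roots sum to 141, matching tr M = 141.
So the eigenvalues of A^T A are ≈ 8.5479, 44.591, 87.8611 (all ≥ 0, as they must be for A^T A). The largest is λ_max ≈ 87.8611, hence ||A||_2 = sqrt(λ_max) ≈ 9.3734.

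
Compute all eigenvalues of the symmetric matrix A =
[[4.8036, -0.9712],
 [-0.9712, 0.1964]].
sigma(A) ≈ {0, 5}

A is real symmetric, so its spectrum consists of real eigenvalues. Expanding the characteristic polynomial of the displayed matrix gives
  det(λ I - A) = p(λ) = λ^2 + (-5)λ + (0).
Solving p(λ) = 0 yields eigenvalues ≈ 0, 5. (A is shown rounded to 4 decimals, so these recover the underlying integer eigenvalues to within that precision.)
Verification: the trace of A = 5 equals the sum of eigenvalues 5, and det(A) ≈ 0.0002 matches the eigenvalue product 0.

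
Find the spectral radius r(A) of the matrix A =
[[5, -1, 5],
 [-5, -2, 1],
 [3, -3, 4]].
r(A) ≈ 9.2787

The eigenvalues of A are the roots of its characteristic polynomial. With M = A (coefficients from the trace, the sum of principal 2x2 minors, and det A):
  p(λ) = det(λ I - M) = λ^3 - 7λ^2 - 15λ - 57.
No integer candidate from the rational root theorem (±divisors of 57) is a root, so the roots are irrational. The cubic discriminant is Δ = -249132 < 0, so there is one real root and a complex-conjugate pair. p(9) = -30 and p(10) = 93 have opposite signs, so a root lies in (9, 10); Newton's method refines it to λ ≈ 9.2787. Dividing out (λ - (9.2787)) leaves approximately λ^2 + 2.2787λ + 6.1431. For λ^2 + 2.2787λ + 6.1431 the discriminant is -19.3801. It is negative, so the remaining roots are the complex-conjugate pair λ ≈ -1.1393 ± 2.2011i. Their product equals the constant term, so |λ|^2 ≈ 6.1431 and |λ| ≈ 2.4785.
Thus the eigenvalues (to 4 decimals) are 9.2787 (modulus 9.2787); -1.1393 ± 2.2011i (modulus 2.4785). The spectral radius is the largest modulus: r(A) ≈ 9.2787. (Cross-check: r(A) ≤ ||A||_2 ≈ 9.3114; equality holds whenever A is normal, though it can also hold for some non-normal A.)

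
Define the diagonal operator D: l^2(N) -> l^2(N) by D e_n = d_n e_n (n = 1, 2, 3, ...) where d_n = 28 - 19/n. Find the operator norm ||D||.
||D|| = 28

For a diagonal operator on l^2 with entries d_n, ||D|| = sup_n |d_n|. Here d_1 = 9, d_2 = 37/2, ..., and d_n = 28 - 19/n increases monotonically toward 28. All terms lie in [9, 28), so |d_n| = d_n and the supremum is the limit 28, which is not attained by any individual d_n. Hence ||D|| = 28.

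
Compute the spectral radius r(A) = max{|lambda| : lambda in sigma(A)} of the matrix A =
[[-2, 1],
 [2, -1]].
r(A) = 3

The eigenvalues of A are the roots of its characteristic polynomial. With M = A (coefficients from the trace and determinant):
  p(λ) = det(λ I - M) = λ^2 + 3λ.
For λ^2 + 3λ the discriminant is 9. It is a perfect square (3^2), so the roots are rational: λ = (-3 ± 3)/2 = 0, -3.
Thus the eigenvalues (to 4 decimals) are 0 (modulus 0); -3 (modulus 3). The spectral radius is the largest modulus: r(A) = 3. (Cross-check: r(A) ≤ ||A||_2 ≈ 3.1623; equality holds whenever A is normal, though it can also hold for some non-normal A.)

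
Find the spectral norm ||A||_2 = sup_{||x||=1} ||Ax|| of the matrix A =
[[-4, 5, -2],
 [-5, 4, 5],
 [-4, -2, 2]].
||A||_2 ≈ 9.6298 (= sqrt(largest eigenvalue of A^T A))

||A||_2 = sigma_max(A) = sqrt(lambda_max(A^T A)). Form the symmetric matrix M = A^T A =
[[57, -32, -25],
 [-32, 45, 6],
 [-25, 6, 33]].
Its characteristic polynomial (trace, sum of principal 2x2 minors, determinant of M give the coefficients) is
  p(λ) = det(λ I - M) = λ^3 - 135λ^2 + 4246λ - 30276.
No integer candidate from the rational root theorem (±divisors of 30276) is a root, so the roots are irrational. The cubic discriminant is Δ = 12044064884 > 0, so there are three distinct real roots. p(10) = -316 and p(11) = 1426 have opposite signs, so a root lies in (10, 11); Newton's method refines it to λ ≈ 10.1729. p(32) = 124 and p(33) = -1236 have opposite signs, so a root lies in (32, 33); Newton's method refines it to λ ≈ 32.0935. p(92) = -3596 and p(93) = 1344 have opposite signs, so a root lies in (92, 93); Newton's method refines it to λ ≈ 92.7336. Check (Vieta): the three roots sum to 135, matching tr M = 135.
So the eigenvalues of A^T A are ≈ 10.1729, 32.0935, 92.7336 (all ≥ 0, as they must be for A^T A). The largest is λ_max ≈ 92.7336, hence ||A||_2 = sqrt(λ_max) ≈ 9.6298.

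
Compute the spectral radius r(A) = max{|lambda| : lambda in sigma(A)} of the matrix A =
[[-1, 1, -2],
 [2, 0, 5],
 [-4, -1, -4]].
r(A) ≈ 5.5942

The eigenvalues of A are the roots of its characteristic polynomial. With M = A (coefficients from the trace, the sum of principal 2x2 minors, and det A):
  p(λ) = det(λ I - M) = λ^3 + 5λ^2 - λ + 13.
No integer candidate from the rational root theorem (±divisors of 13) is a root, so the roots are irrational. The cubic discriminant is Δ = -12204 < 0, so there is one real root and a complex-conjugate pair. p(-6) = -17 and p(-5) = 18 have opposite signs, so a root lies in (-6, -5); Newton's method refines it to λ ≈ -5.5942. Dividing out (λ - (-5.5942)) leaves approximately λ^2 - 0.5942λ + 2.3239. For λ^2 - 0.5942λ + 2.3239 the discriminant is -8.9424. It is negative, so the remaining roots are the complex-conjugate pair λ ≈ 0.2971 ± 1.4952i. Their product equals the constant term, so |λ|^2 ≈ 2.3239 and |λ| ≈ 1.5244.
Thus the eigenvalues (to 4 decimals) are -5.5942 (modulus 5.5942); 0.2971 ± 1.4952i (modulus 1.5244). The spectral radius is the largest modulus: r(A) ≈ 5.5942. (Cross-check: r(A) ≤ ||A||_2 ≈ 7.9776; equality holds whenever A is normal, though it can also hold for some non-normal A.)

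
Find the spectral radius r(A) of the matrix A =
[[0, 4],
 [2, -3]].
r(A) = (3 + sqrt(41))/2 ≈ 4.7016

The eigenvalues of A are the roots of its characteristic polynomial. With M = A (coefficients from the trace and determinant):
  p(λ) = det(λ I - M) = λ^2 + 3λ - 8.
For λ^2 + 3λ - 8 the discriminant is 41. It is nonnegative but not a perfect square, so the roots are real and irrational: λ = (-3 ± sqrt(41))/2 ≈ 1.7016, -4.7016.
Thus the eigenvalues (to 4 decimals) are 1.7016 (modulus 1.7016); -4.7016 (modulus 4.7016). The spectral radius is the largest modulus: r(A) = (3 + sqrt(41))/2 ≈ 4.7016. (Cross-check: r(A) ≤ ||A||_2 ≈ 5.1569; equality holds whenever A is normal, though it can also hold for some non-normal A.)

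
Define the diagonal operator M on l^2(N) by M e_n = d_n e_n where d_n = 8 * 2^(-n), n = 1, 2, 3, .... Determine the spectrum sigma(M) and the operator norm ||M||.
sigma(M) = {8 * 2^(-n) : n ≥ 1} ∪ {0}; ||M|| = 4

A bounded diagonal operator on l^2 with diagonal entries d_n has spectrum equal to the closure of {d_n : n ≥ 1}: every d_n is an eigenvalue (with eigenvector e_n), so {d_n} ⊂ sigma(M); the spectrum is closed, so its closure is too; and for lambda not in the closure, (M - lambda I) has bounded inverse (the diagonal entries 1/(d_n - lambda) are bounded). For our sequence d_n = 8 * 2^(-n), n = 1, 2, 3, ...:
  - {d_n} = {8 * 2^(-n) : n ≥ 1}; the only limit point is 0
  - closure = {8 * 2^(-n) : n ≥ 1} ∪ {0}
For the norm: a diagonal operator has ||M|| = sup_n |d_n|. Here d_n = 8 * 2^(-n) is positive and decreasing, so sup_n |d_n| = d_1 = 8/2 = 4. So ||M|| = 4.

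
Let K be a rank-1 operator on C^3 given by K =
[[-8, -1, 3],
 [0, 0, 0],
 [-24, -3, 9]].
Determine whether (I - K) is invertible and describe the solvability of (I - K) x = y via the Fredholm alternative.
(I - K) is singular (det(I - K) = 0, i.e. 1 ∈ sigma(K)). (I - K) x = y is solvable iff y ⊥ ker((I - K)^*) = span{(-8, -1, 3)}, i.e. iff -8y_1 - y_2 + 3y_3 = 0. When solvable, the solutions are x = y + c·(1, 0, 3), c arbitrary (ker(I - K) = span{(1, 0, 3)}, dimension 1).

K has rank 1, so it is an outer product K = u v^T: every row of K is a multiple of one row vector. Reading off the entries, u = (1, 0, 3) and v = (-8, -1, 3) (row i of K equals u_i·v^T). A rank-one matrix u v^T satisfies K u = u (v·u) and kills the (2)-dimensional subspace v^⊥, so its characteristic polynomial is lambda^2 (lambda - v·u) with v·u = tr K = 1. Hence the eigenvalues of I - K are 1 (multiplicity 2) and 1 - (1) = 0, so det(I - K) = 0. (Direct check: I - K =
[[9, 1, -3],
 [0, 1, 0],
 [24, 3, -8]]
has determinant 0.) So 1 is an eigenvalue of K and (I - K) is not invertible. The finite-dimensional Fredholm alternative says: either (I - K) is invertible, or ker(I - K) ≠ {0} and then range(I - K) = ker((I - K)^*)^⊥, with dim ker(I - K) = dim ker((I - K)^*). We are in the second case, so we need both kernels. Kernel of I - K: (I - K) u = u - u (v·u) = u - u = 0, so ker(I - K) = span{u} = span{(1, 0, 3)} (it is exactly 1-dimensional because rank(I - K) = 2). Kernel of the adjoint: K is real, so (I - K)^* = I - K^T = I - v u^T, and (I - v u^T) v = v - v (u·v) = 0; hence ker((I - K)^*) = span{v} = span{(-8, -1, 3)}. Therefore (I - K) x = y is solvable iff <y, v> = 0, i.e. iff -8y_1 - y_2 + 3y_3 = 0. When this holds, K y = u (v·y) = 0, so (I - K) y = y and x = y is a particular solution; the full solution set is the line x = y + c·u = y + c·(1, 0, 3), c ∈ C.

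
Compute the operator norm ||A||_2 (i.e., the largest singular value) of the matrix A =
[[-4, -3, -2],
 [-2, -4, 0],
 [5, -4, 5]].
||A||_2 ≈ 8.5673 (= sqrt(largest eigenvalue of A^T A))

||A||_2 = sigma_max(A) = sqrt(lambda_max(A^T A)). Form the symmetric matrix M = A^T A =
[[45, 0, 33],
 [0, 41, -14],
 [33, -14, 29]].
Its characteristic polynomial (trace, sum of principal 2x2 minors, determinant of M give the coefficients) is
  p(λ) = det(λ I - M) = λ^3 - 115λ^2 + 3054λ - 36.
No integer candidate from the rational root theorem (±divisors of 36) is a root, so the roots are irrational. The cubic discriminant is Δ = 9419401332 > 0, so there are three distinct real roots. p(0) = -36 and p(1) = 2904 have opposite signs, so a root lies in (0, 1); Newton's method refines it to λ ≈ 0.0118. p(41) = 784 and p(42) = -540 have opposite signs, so a root lies in (41, 42); Newton's method refines it to λ ≈ 41.5904. p(73) = -912 and p(74) = 1444 have opposite signs, so a root lies in (73, 74); Newton's method refines it to λ ≈ 73.3978. Check (Vieta): the three roots sum to 115, matching tr M = 115.
So the eigenvalues of A^T A are ≈ 0.0118, 41.5904, 73.3978 (all ≥ 0, as they must be for A^T A). The largest is λ_max ≈ 73.3978, hence ||A||_2 = sqrt(λ_max) ≈ 8.5673.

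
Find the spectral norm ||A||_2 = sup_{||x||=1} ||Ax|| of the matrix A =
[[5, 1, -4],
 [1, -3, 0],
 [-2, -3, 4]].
||A||_2 ≈ 8.0848 (= sqrt(largest eigenvalue of A^T A))

||A||_2 = sigma_max(A) = sqrt(lambda_max(A^T A)). Form the symmetric matrix M = A^T A =
[[30, 8, -28],
 [8, 19, -16],
 [-28, -16, 32]].
Its characteristic polynomial (trace, sum of principal 2x2 minors, determinant of M give the coefficients) is
  p(λ) = det(λ I - M) = λ^3 - 81λ^2 + 1034λ - 784.
No integer candidate from the rational root theorem (±divisors of 784) is a root, so the roots are irrational. The cubic discriminant is Δ = 2091445060 > 0, so there are three distinct real roots. p(0) = -784 and p(1) = 170 have opposite signs, so a root lies in (0, 1); Newton's method refines it to λ ≈ 0.809. p(14) = 560 and p(15) = -124 have opposite signs, so a root lies in (14, 15); Newton's method refines it to λ ≈ 14.8265. p(65) = -1174 and p(66) = 2120 have opposite signs, so a root lies in (65, 66); Newton's method refines it to λ ≈ 65.3645. Check (Vieta): the three roots sum to 81, matching tr M = 81.
So the eigenvalues of A^T A are ≈ 0.809, 14.8265, 65.3645 (all ≥ 0, as they must be for A^T A). The largest is λ_max ≈ 65.3645, hence ||A||_2 = sqrt(λ_max) ≈ 8.0848.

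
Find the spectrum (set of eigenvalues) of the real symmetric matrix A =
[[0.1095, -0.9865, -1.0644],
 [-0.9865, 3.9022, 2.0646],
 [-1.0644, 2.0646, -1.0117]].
sigma(A) ≈ {-2, 0, 5}

A is real symmetric, so its spectrum consists of real eigenvalues. Expanding the characteristic polynomial of the displayed matrix gives
  det(λ I - A) = p(λ) = λ^3 + (-3)λ^2 + (-10)λ + (0).
Solving p(λ) = 0 yields eigenvalues ≈ -2, 0, 5. (A is shown rounded to 4 decimals, so these recover the underlying integer eigenvalues to within that precision.)
Verification: the trace of A = 3 equals the sum of eigenvalues 3, and det(A) ≈ 0.0003 matches the eigenvalue product 0.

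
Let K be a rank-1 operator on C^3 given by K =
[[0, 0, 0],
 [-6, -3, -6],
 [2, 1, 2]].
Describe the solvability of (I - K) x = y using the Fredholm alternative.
(I - K) is invertible (det(I - K) = 2 ≠ 0), so for every y in C^3 the equation (I - K) x = y has a unique solution.

K has rank 1, so it is an outer product K = u v^T: every row of K is a multiple of one row vector. Reading off the entries, u = (0, 3, -1) and v = (-2, -1, -2) (row i of K equals u_i·v^T). A rank-one matrix u v^T satisfies K u = u (v·u) and kills the (2)-dimensional subspace v^⊥, so its characteristic polynomial is lambda^2 (lambda - v·u) with v·u = tr K = -1. Hence the eigenvalues of I - K are 1 (multiplicity 2) and 1 - (-1) = 2, so det(I - K) = 2. (Direct check: I - K =
[[1, 0, 0],
 [6, 4, 6],
 [-2, -1, -1]]
has determinant 2.) The finite-dimensional Fredholm alternative says: either (I - K) is invertible, or ker(I - K) ≠ {0} and then range(I - K) = ker((I - K)^*)^⊥, with dim ker(I - K) = dim ker((I - K)^*). Since det(I - K) ≠ 0, 1 is not an eigenvalue of K and ker(I - K) = {0}, so we are in the first case: for every y there is a unique x = (I - K)^(-1) y. Explicitly, by the Sherman–Morrison formula, (I - u v^T)^(-1) = I + u v^T/(1 - v·u), i.e. (I - K)^(-1) = I + K/(2).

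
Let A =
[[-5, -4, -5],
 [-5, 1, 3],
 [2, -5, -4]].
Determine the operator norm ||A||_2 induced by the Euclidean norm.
||A||_2 ≈ 9.4785 (= sqrt(largest eigenvalue of A^T A))

||A||_2 = sigma_max(A) = sqrt(lambda_max(A^T A)). Form the symmetric matrix M = A^T A =
[[54, 5, 2],
 [5, 42, 43],
 [2, 43, 50]].
Its characteristic polynomial (trace, sum of principal 2x2 minors, determinant of M give the coefficients) is
  p(λ) = det(λ I - M) = λ^3 - 146λ^2 + 5190λ - 12996.
No integer candidate from the rational root theorem (±divisors of 12996) is a root, so the roots are irrational. The cubic discriminant is Δ = 25891604064 > 0, so there are three distinct real roots. p(2) = -3192 and p(3) = 1287 have opposite signs, so a root lies in (2, 3); Newton's method refines it to λ ≈ 2.7063. p(53) = 837 and p(54) = -1008 have opposite signs, so a root lies in (53, 54); Newton's method refines it to λ ≈ 53.4517. p(89) = -2583 and p(90) = 504 have opposite signs, so a root lies in (89, 90); Newton's method refines it to λ ≈ 89.842. Check (Vieta): the three roots sum to 146, matching tr M = 146.
So the eigenvalues of A^T A are ≈ 2.7063, 53.4517, 89.842 (all ≥ 0, as they must be for A^T A). The largest is λ_max ≈ 89.842, hence ||A||_2 = sqrt(λ_max) ≈ 9.4785.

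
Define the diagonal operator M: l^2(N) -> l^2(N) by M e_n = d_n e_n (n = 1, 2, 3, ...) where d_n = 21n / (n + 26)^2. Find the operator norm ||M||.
||M|| = 21/104 (attained at n = 26)

For M diagonal, ||M|| = sup_n |d_n|. Treat f(x) = 21x / (x + 26)^2 for real x > 0. By the quotient rule, f'(x) = 21(26 - x)/(x + 26)^3, which is positive for x < 26 and negative for x > 26. So f has a unique maximum at x = 26, and since 26 is a positive integer, the supremum over n ≥ 1 is attained at n = 26: d_26 = 21·26/(26 + 26)^2 = 21·26/2704 = 21/104. Hence ||M|| = 21/104.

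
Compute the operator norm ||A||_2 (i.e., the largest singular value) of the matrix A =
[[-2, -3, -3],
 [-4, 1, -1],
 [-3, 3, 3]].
||A||_2 ≈ 6.1783 (= sqrt(largest eigenvalue of A^T A))

||A||_2 = sigma_max(A) = sqrt(lambda_max(A^T A)). Form the symmetric matrix M = A^T A =
[[29, -7, 1],
 [-7, 19, 17],
 [1, 17, 19]].
Its characteristic polynomial (trace, sum of principal 2x2 minors, determinant of M give the coefficients) is
  p(λ) = det(λ I - M) = λ^3 - 67λ^2 + 1124λ - 900.
No integer candidate from the rational root theorem (±divisors of 900) is a root, so the roots are irrational. The cubic discriminant is Δ = 106529168 > 0, so there are three distinct real roots. p(0) = -900 and p(1) = 158 have opposite signs, so a root lies in (0, 1); Newton's method refines it to λ ≈ 0.8425. p(27) = 288 and p(28) = -4 have opposite signs, so a root lies in (27, 28); Newton's method refines it to λ ≈ 27.9855. p(38) = -64 and p(39) = 348 have opposite signs, so a root lies in (38, 39); Newton's method refines it to λ ≈ 38.172. Check (Vieta): the three roots sum to 67, matching tr M = 67.
So the eigenvalues of A^T A are ≈ 0.8425, 27.9855, 38.172 (all ≥ 0, as they must be for A^T A). The largest is λ_max ≈ 38.172, hence ||A||_2 = sqrt(λ_max) ≈ 6.1783.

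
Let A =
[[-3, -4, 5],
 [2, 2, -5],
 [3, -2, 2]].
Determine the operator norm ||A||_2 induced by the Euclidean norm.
||A||_2 ≈ 9.1427 (= sqrt(largest eigenvalue of A^T A))

||A||_2 = sigma_max(A) = sqrt(lambda_max(A^T A)). Form the symmetric matrix M = A^T A =
[[22, 10, -19],
 [10, 24, -34],
 [-19, -34, 54]].
Its characteristic polynomial (trace, sum of principal 2x2 minors, determinant of M give the coefficients) is
  p(λ) = det(λ I - M) = λ^3 - 100λ^2 + 1395λ - 1936.
No integer candidate from the rational root theorem (±divisors of 1936) is a root, so the roots are irrational. The cubic discriminant is Δ = 5617527908 > 0, so there are three distinct real roots. p(1) = -640 and p(2) = 462 have opposite signs, so a root lies in (1, 2); Newton's method refines it to λ ≈ 1.5594. p(14) = 738 and p(15) = -136 have opposite signs, so a root lies in (14, 15); Newton's method refines it to λ ≈ 14.8525. p(83) = -3264 and p(84) = 2348 have opposite signs, so a root lies in (83, 84); Newton's method refines it to λ ≈ 83.5881. Check (Vieta): the three roots sum to 100, matching tr M = 100.
So the eigenvalues of A^T A are ≈ 1.5594, 14.8525, 83.5881 (all ≥ 0, as they must be for A^T A). The largest is λ_max ≈ 83.5881, hence ||A||_2 = sqrt(λ_max) ≈ 9.1427.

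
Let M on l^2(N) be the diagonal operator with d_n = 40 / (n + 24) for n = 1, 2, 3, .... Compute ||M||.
||M|| = 8/5 (attained at n = 1)

For M diagonal, ||M|| = sup_n |d_n| = sup_n 40/(n + 24). This is positive and strictly decreasing in n, so the supremum is attained at n = 1: d_1 = 40/(1 + 24) = 8/5. Hence ||M|| = 8/5.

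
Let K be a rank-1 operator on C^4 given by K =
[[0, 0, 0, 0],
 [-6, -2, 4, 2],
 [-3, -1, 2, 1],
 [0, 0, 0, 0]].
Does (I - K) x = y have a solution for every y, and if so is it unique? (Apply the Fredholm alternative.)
(I - K) is invertible (det(I - K) = 1 ≠ 0), so for every y in C^4 the equation (I - K) x = y has a unique solution.

K has rank 1, so it is an outer product K = u v^T: every row of K is a multiple of one row vector. Reading off the entries, u = (0, -2, -1, 0) and v = (3, 1, -2, -1) (row i of K equals u_i·v^T). A rank-one matrix u v^T satisfies K u = u (v·u) and kills the (3)-dimensional subspace v^⊥, so its characteristic polynomial is lambda^3 (lambda - v·u) with v·u = tr K = 0. Hence the eigenvalues of I - K are 1 (multiplicity 3) and 1 - (0) = 1, so det(I - K) = 1. (Direct check: I - K =
[[1, 0, 0, 0],
 [6, 3, -4, -2],
 [3, 1, -1, -1],
 [0, 0, 0, 1]]
has determinant 1.) The finite-dimensional Fredholm alternative says: either (I - K) is invertible, or ker(I - K) ≠ {0} and then range(I - K) = ker((I - K)^*)^⊥, with dim ker(I - K) = dim ker((I - K)^*). Since det(I - K) ≠ 0, 1 is not an eigenvalue of K and ker(I - K) = {0}, so we are in the first case: for every y there is a unique x = (I - K)^(-1) y. Explicitly, by the Sherman–Morrison formula, (I - u v^T)^(-1) = I + u v^T/(1 - v·u), i.e. (I - K)^(-1) = I + K.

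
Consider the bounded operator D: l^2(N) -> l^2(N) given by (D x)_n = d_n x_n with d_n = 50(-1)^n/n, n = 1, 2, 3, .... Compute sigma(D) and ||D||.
sigma(D) = {50(-1)^n/n : n ≥ 1} ∪ {0}; ||D|| = 50

A bounded diagonal operator on l^2 with diagonal entries d_n has spectrum equal to the closure of {d_n : n ≥ 1}: every d_n is an eigenvalue (with eigenvector e_n), so {d_n} ⊂ sigma(D); the spectrum is closed, so its closure is too; and for lambda not in the closure, (D - lambda I) has bounded inverse (the diagonal entries 1/(d_n - lambda) are bounded). For our sequence d_n = 50(-1)^n/n, n = 1, 2, 3, ...:
  - {d_n} = {50(-1)^n/n : n ≥ 1}; the only limit point is 0
  - closure = {50(-1)^n/n : n ≥ 1} ∪ {0}
For the norm: a diagonal operator has ||D|| = sup_n |d_n|. Here |d_n| = 50/n is decreasing, so sup_n |d_n| = |d_1| = 50. So ||D|| = 50.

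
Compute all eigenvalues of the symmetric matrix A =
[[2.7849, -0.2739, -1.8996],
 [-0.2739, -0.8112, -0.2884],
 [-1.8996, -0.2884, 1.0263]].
sigma(A) ≈ {-1, 0, 4}

A is real symmetric, so its spectrum consists of real eigenvalues. Expanding the characteristic polynomial of the displayed matrix gives
  det(λ I - A) = p(λ) = λ^3 + (-3)λ^2 + (-4)λ + (0).
Solving p(λ) = 0 yields eigenvalues ≈ -1, 0, 4. (A is shown rounded to 4 decimals, so these recover the underlying integer eigenvalues to within that precision.)
Verification: the trace of A = 3 equals the sum of eigenvalues 3, and det(A) ≈ -0.0001 matches the eigenvalue product 0.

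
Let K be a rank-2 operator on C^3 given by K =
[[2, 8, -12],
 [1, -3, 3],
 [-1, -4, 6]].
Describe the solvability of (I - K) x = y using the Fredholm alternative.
(I - K) is invertible (det(I - K) = -24 ≠ 0), so for every y in C^3 the equation (I - K) x = y has a unique solution.

K has rank 2 and factors as K = U V^T = u1 v1^T + u2 v2^T with u1 = (-2, 1, 1), v1 = (1, -3, 3), u2 = (-2, 0, 1), v2 = (-2, -1, 3) (multiplying out reproduces the displayed K). The nonzero eigenvalues of U V^T coincide with those of the 2 x 2 matrix G = V^T U = [[v1·u1, v1·u2], [v2·u1, v2·u2]] = [[-2, 1], [6, 7]], and by the Sylvester determinant identity det(I_3 - U V^T) = det(I_2 - V^T U) = det([[3, -1], [-6, -6]]) = (3)(-6) - (-1)(-6) = -24. (Direct check: I - K =
[[-1, -8, 12],
 [-1, 4, -3],
 [1, 4, -5]]
has determinant -24.) The finite-dimensional Fredholm alternative says: either (I - K) is invertible, or ker(I - K) ≠ {0} and then range(I - K) = ker((I - K)^*)^⊥, with dim ker(I - K) = dim ker((I - K)^*). Since det(I - K) ≠ 0, 1 is not an eigenvalue of K and ker(I - K) = {0}, so we are in the first case: for every y there is a unique x = (I - K)^(-1) y. (Explicitly, by the Woodbury identity, (I - U V^T)^(-1) = I + U (I_2 - G)^(-1) V^T.)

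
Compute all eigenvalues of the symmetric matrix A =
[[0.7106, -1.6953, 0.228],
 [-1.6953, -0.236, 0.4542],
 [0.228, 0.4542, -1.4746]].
sigma(A) ≈ {-2, -1, 2}

A is real symmetric, so its spectrum consists of real eigenvalues. Expanding the characteristic polynomial of the displayed matrix gives
  det(λ I - A) = p(λ) = λ^3 + (1)λ^2 + (-4)λ + (-4).
Solving p(λ) = 0 yields eigenvalues ≈ -2, -1, 2. (A is shown rounded to 4 decimals, so these recover the underlying integer eigenvalues to within that precision.)
Verification: the trace of A = -1 equals the sum of eigenvalues -1, and det(A) ≈ 3.9999 matches the eigenvalue product 4.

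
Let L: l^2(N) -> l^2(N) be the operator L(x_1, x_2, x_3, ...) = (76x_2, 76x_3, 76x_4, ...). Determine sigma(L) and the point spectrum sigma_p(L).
sigma(L) = closed disk {z in C : |z| ≤ 76}; sigma_p(L) = open disk {z in C : |z| < 76}

Note L = 76·V where V is the unit left shift (V x)_k = x_{k+1}; so sigma(L) = 76·sigma(V) and ||L|| = 76||V||. ||L x||^2 = 5776sum_{k≥2} |x_k|^2 ≤ 5776||x||^2, with equality on {x : x_1 = 0}, so ||L|| = 76. For any lambda with |lambda| < 76, set r = lambda/76 (|r| < 1); the vector x = (1, r, r^2, ...) is in l^2 and satisfies L x = 76(r, r^2, ...) = lambda x, so lambda is an eigenvalue. On the boundary |lambda| = 76 the geometric series diverges, so no l^2 eigenvector exists, but these lambda lie in the approximate point spectrum. Hence sigma(L) is the closed disk of radius 76 and sigma_p(L) is the open disk.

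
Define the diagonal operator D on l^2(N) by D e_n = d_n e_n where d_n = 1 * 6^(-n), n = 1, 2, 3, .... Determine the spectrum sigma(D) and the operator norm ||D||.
sigma(D) = {1 * 6^(-n) : n ≥ 1} ∪ {0}; ||D|| = 1/6

A bounded diagonal operator on l^2 with diagonal entries d_n has spectrum equal to the closure of {d_n : n ≥ 1}: every d_n is an eigenvalue (with eigenvector e_n), so {d_n} ⊂ sigma(D); the spectrum is closed, so its closure is too; and for lambda not in the closure, (D - lambda I) has bounded inverse (the diagonal entries 1/(d_n - lambda) are bounded). For our sequence d_n = 1 * 6^(-n), n = 1, 2, 3, ...:
  - {d_n} = {1 * 6^(-n) : n ≥ 1}; the only limit point is 0
  - closure = {1 * 6^(-n) : n ≥ 1} ∪ {0}
For the norm: a diagonal operator has ||D|| = sup_n |d_n|. Here d_n = 1 * 6^(-n) is positive and decreasing, so sup_n |d_n| = d_1 = 1/6. So ||D|| = 1/6.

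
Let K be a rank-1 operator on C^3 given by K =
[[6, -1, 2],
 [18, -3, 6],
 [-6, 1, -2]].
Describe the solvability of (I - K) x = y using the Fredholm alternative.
(I - K) is singular (det(I - K) = 0, i.e. 1 ∈ sigma(K)). (I - K) x = y is solvable iff y ⊥ ker((I - K)^*) = span{(6, -1, 2)}, i.e. iff 6y_1 - y_2 + 2y_3 = 0. When solvable, the solutions are x = y + c·(1, 3, -1), c arbitrary (ker(I - K) = span{(1, 3, -1)}, dimension 1).

K has rank 1, so it is an outer product K = u v^T: every row of K is a multiple of one row vector. Reading off the entries, u = (1, 3, -1) and v = (6, -1, 2) (row i of K equals u_i·v^T). A rank-one matrix u v^T satisfies K u = u (v·u) and kills the (2)-dimensional subspace v^⊥, so its characteristic polynomial is lambda^2 (lambda - v·u) with v·u = tr K = 1. Hence the eigenvalues of I - K are 1 (multiplicity 2) and 1 - (1) = 0, so det(I - K) = 0. (Direct check: I - K =
[[-5, 1, -2],
 [-18, 4, -6],
 [6, -1, 3]]
has determinant 0.) So 1 is an eigenvalue of K and (I - K) is not invertible. The finite-dimensional Fredholm alternative says: either (I - K) is invertible, or ker(I - K) ≠ {0} and then range(I - K) = ker((I - K)^*)^⊥, with dim ker(I - K) = dim ker((I - K)^*). We are in the second case, so we need both kernels. Kernel of I - K: (I - K) u = u - u (v·u) = u - u = 0, so ker(I - K) = span{u} = span{(1, 3, -1)} (it is exactly 1-dimensional because rank(I - K) = 2). Kernel of the adjoint: K is real, so (I - K)^* = I - K^T = I - v u^T, and (I - v u^T) v = v - v (u·v) = 0; hence ker((I - K)^*) = span{v} = span{(6, -1, 2)}. Therefore (I - K) x = y is solvable iff <y, v> = 0, i.e. iff 6y_1 - y_2 + 2y_3 = 0. When this holds, K y = u (v·y) = 0, so (I - K) y = y and x = y is a particular solution; the full solution set is the line x = y + c·u = y + c·(1, 3, -1), c ∈ C.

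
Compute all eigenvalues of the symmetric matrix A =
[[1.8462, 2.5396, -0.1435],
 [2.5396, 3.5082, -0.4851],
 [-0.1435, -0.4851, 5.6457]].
sigma(A) ≈ {0, 5, 6}

A is real symmetric, so its spectrum consists of real eigenvalues. Expanding the characteristic polynomial of the displayed matrix gives
  det(λ I - A) = p(λ) = λ^3 + (-11)λ^2 + (30)λ + (0).
Solving p(λ) = 0 yields eigenvalues ≈ 0, 5, 6. (A is shown rounded to 4 decimals, so these recover the underlying integer eigenvalues to within that precision.)
Verification: the trace of A = 11 equals the sum of eigenvalues 11, and det(A) ≈ 0.0008 matches the eigenvalue product 0.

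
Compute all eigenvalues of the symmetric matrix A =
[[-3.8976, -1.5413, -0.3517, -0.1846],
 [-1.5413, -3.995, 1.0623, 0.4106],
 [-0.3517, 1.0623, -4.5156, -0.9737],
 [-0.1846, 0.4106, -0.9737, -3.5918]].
sigma(A) ≈ {-6, -5, -3, -2}

A is real symmetric, so its spectrum consists of real eigenvalues. Expanding the characteristic polynomial of the displayed matrix gives
  det(λ I - A) = p(λ) = λ^4 + (16)λ^3 + (91)λ^2 + (216)λ + (180).
Solving p(λ) = 0 yields eigenvalues ≈ -6, -5, -3, -2. (A is shown rounded to 4 decimals, so these recover the underlying integer eigenvalues to within that precision.)
Verification: the trace of A = -16 equals the sum of eigenvalues -16, and det(A) ≈ 179.9999 matches the eigenvalue product 180.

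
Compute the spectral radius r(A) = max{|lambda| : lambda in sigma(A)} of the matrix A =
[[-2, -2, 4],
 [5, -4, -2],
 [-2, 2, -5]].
r(A) ≈ 6.2021

The eigenvalues of A are the roots of its characteristic polynomial. With M = A (coefficients from the trace, the sum of principal 2x2 minors, and det A):
  p(λ) = det(λ I - M) = λ^3 + 11λ^2 + 60λ + 98.
No integer candidate from the rational root theorem (±divisors of 98) is a root, so the roots are irrational. The cubic discriminant is Δ = -45220 < 0, so there is one real root and a complex-conjugate pair. p(-3) = -10 and p(-2) = 14 have opposite signs, so a root lies in (-3, -2); Newton's method refines it to λ ≈ -2.5477. Dividing out (λ - (-2.5477)) leaves approximately λ^2 + 8.4523λ + 38.4661. For λ^2 + 8.4523λ + 38.4661 the discriminant is -82.4229. It is negative, so the remaining roots are the complex-conjugate pair λ ≈ -4.2262 ± 4.5394i. Their product equals the constant term, so |λ|^2 ≈ 38.4661 and |λ| ≈ 6.2021.
Thus the eigenvalues (to 4 decimals) are -2.5477 (modulus 2.5477); -4.2262 ± 4.5394i (modulus 6.2021). The spectral radius is the largest modulus: r(A) ≈ 6.2021. (Cross-check: r(A) ≤ ||A||_2 ≈ 7; equality holds whenever A is normal, though it can also hold for some non-normal A.)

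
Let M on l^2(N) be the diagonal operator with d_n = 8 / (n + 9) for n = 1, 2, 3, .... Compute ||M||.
||M|| = 4/5 (attained at n = 1)

For M diagonal, ||M|| = sup_n |d_n| = sup_n 8/(n + 9). This is positive and strictly decreasing in n, so the supremum is attained at n = 1: d_1 = 8/(1 + 9) = 4/5. Hence ||M|| = 4/5.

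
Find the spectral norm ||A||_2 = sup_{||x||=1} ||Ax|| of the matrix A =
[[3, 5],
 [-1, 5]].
||A||_2 = sqrt((60 + sqrt(2000))/2) ≈ 7.2361 (= sqrt(largest eigenvalue of A^T A))

||A||_2 = sigma_max(A) = sqrt(lambda_max(A^T A)). Form the symmetric matrix M = A^T A =
[[10, 10],
 [10, 50]].
Its characteristic polynomial (trace, determinant of M give the coefficients) is
  p(λ) = det(λ I - M) = λ^2 - 60λ + 400.
For λ^2 - 60λ + 400 the discriminant is 2000. It is nonnegative but not a perfect square, so the roots are real and irrational: λ = (60 ± sqrt(2000))/2 ≈ 52.3607, 7.6393.
So the eigenvalues of A^T A are ≈ 7.6393, 52.3607 (all ≥ 0, as they must be for A^T A). The largest is λ_max = (60 + sqrt(2000))/2 ≈ 52.3607, hence ||A||_2 = sqrt(λ_max) = sqrt((60 + sqrt(2000))/2) ≈ 7.2361.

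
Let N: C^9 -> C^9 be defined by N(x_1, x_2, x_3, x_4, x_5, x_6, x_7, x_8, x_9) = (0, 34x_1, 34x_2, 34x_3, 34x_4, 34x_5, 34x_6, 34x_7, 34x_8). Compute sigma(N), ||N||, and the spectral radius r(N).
sigma(N) = {0}; ||N|| = 34; r(N) = 0. (N is nilpotent with N^9 = 0.)

On C^9, N is a strictly lower-triangular matrix with 34 on the subdiagonal and zeros elsewhere, so its characteristic polynomial is lambda^9 and every eigenvalue is 0: sigma(N) = {0}. For the operator norm, N e_i = 34e_{i+1} for i = 1, ..., 8 and N e_9 = 0, so the singular values of N are 34 (with multiplicity 8) and 0; hence ||N|| = 34. The spectral radius r(N) = max|lambda| = 0. Note ||N|| > r(N) — characteristic of non-normal nilpotent operators. Indeed N^9 = 0.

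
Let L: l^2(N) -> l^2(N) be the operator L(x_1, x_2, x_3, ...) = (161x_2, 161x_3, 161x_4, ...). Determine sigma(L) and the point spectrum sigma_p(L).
sigma(L) = closed disk {z in C : |z| ≤ 161}; sigma_p(L) = open disk {z in C : |z| < 161}

Note L = 161·V where V is the unit left shift (V x)_k = x_{k+1}; so sigma(L) = 161·sigma(V) and ||L|| = 161||V||. ||L x||^2 = 25921sum_{k≥2} |x_k|^2 ≤ 25921||x||^2, with equality on {x : x_1 = 0}, so ||L|| = 161. For any lambda with |lambda| < 161, set r = lambda/161 (|r| < 1); the vector x = (1, r, r^2, ...) is in l^2 and satisfies L x = 161(r, r^2, ...) = lambda x, so lambda is an eigenvalue. On the boundary |lambda| = 161 the geometric series diverges, so no l^2 eigenvector exists, but these lambda lie in the approximate point spectrum. Hence sigma(L) is the closed disk of radius 161 and sigma_p(L) is the open disk.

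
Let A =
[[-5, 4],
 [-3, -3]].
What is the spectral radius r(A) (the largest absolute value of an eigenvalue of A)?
r(A) = sqrt(27) ≈ 5.1962

The eigenvalues of A are the roots of its characteristic polynomial. With M = A (coefficients from the trace and determinant):
  p(λ) = det(λ I - M) = λ^2 + 8λ + 27.
For λ^2 + 8λ + 27 the discriminant is -44. It is negative, so the roots are the complex-conjugate pair λ = -4 ± (sqrt(44)/2) i ≈ -4 ± 3.3166i. For a conjugate pair the product of the roots equals the constant term, so |λ|^2 = 27 and |λ| = sqrt(27) ≈ 5.1962.
Thus the eigenvalues (to 4 decimals) are -4 ± 3.3166i (modulus 5.1962). The spectral radius is the largest modulus: r(A) = sqrt(27) ≈ 5.1962. (Cross-check: r(A) ≤ ||A||_2 ≈ 6.4331; equality holds whenever A is normal, though it can also hold for some non-normal A.)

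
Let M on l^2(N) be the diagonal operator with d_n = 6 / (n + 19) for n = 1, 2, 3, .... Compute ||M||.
||M|| = 3/10 (attained at n = 1)

For M diagonal, ||M|| = sup_n |d_n| = sup_n 6/(n + 19). This is positive and strictly decreasing in n, so the supremum is attained at n = 1: d_1 = 6/(1 + 19) = 3/10. Hence ||M|| = 3/10.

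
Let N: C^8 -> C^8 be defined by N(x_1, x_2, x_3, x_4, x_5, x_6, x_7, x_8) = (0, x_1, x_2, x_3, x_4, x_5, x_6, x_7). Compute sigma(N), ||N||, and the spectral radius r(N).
sigma(N) = {0}; ||N|| = 1; r(N) = 0. (N is nilpotent with N^8 = 0.)

On C^8, N is a strictly lower-triangular matrix with 1 on the subdiagonal and zeros elsewhere, so its characteristic polynomial is lambda^8 and every eigenvalue is 0: sigma(N) = {0}. For the operator norm, N e_i = e_{i+1} for i = 1, ..., 7 and N e_8 = 0, so the singular values of N are 1 (with multiplicity 7) and 0; hence ||N|| = 1. The spectral radius r(N) = max|lambda| = 0. Note ||N|| > r(N) — characteristic of non-normal nilpotent operators. Indeed N^8 = 0.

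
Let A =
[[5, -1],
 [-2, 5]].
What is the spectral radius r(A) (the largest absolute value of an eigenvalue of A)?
r(A) = (10 + sqrt(8))/2 ≈ 6.4142

The eigenvalues of A are the roots of its characteristic polynomial. With M = A (coefficients from the trace and determinant):
  p(λ) = det(λ I - M) = λ^2 - 10λ + 23.
For λ^2 - 10λ + 23 the discriminant is 8. It is nonnegative but not a perfect square, so the roots are real and irrational: λ = (10 ± sqrt(8))/2 ≈ 6.4142, 3.5858.
Thus the eigenvalues (to 4 decimals) are 6.4142 (modulus 6.4142); 3.5858 (modulus 3.5858). The spectral radius is the largest modulus: r(A) = (10 + sqrt(8))/2 ≈ 6.4142. (Cross-check: r(A) ≤ ||A||_2 ≈ 6.5249; equality holds whenever A is normal, though it can also hold for some non-normal A.)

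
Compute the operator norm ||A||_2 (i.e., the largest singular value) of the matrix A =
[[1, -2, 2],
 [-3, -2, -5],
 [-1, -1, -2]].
||A||_2 ≈ 6.807 (= sqrt(largest eigenvalue of A^T A))

||A||_2 = sigma_max(A) = sqrt(lambda_max(A^T A)). Form the symmetric matrix M = A^T A =
[[11, 5, 19],
 [5, 9, 8],
 [19, 8, 33]].
Its characteristic polynomial (trace, sum of principal 2x2 minors, determinant of M give the coefficients) is
  p(λ) = det(λ I - M) = λ^3 - 53λ^2 + 309λ - 9.
No integer candidate from the rational root theorem (±divisors of 9) is a root, so the roots are irrational. The cubic discriminant is Δ = 147482928 > 0, so there are three distinct real roots. p(0) = -9 and p(1) = 248 have opposite signs, so a root lies in (0, 1); Newton's method refines it to λ ≈ 0.0293. p(6) = 153 and p(7) = -100 have opposite signs, so a root lies in (6, 7); Newton's method refines it to λ ≈ 6.6353. p(46) = -607 and p(47) = 1260 have opposite signs, so a root lies in (46, 47); Newton's method refines it to λ ≈ 46.3354. Check (Vieta): the three roots sum to 53, matching tr M = 53.
So the eigenvalues of A^T A are ≈ 0.0293, 6.6353, 46.3354 (all ≥ 0, as they must be for A^T A). The largest is λ_max ≈ 46.3354, hence ||A||_2 = sqrt(λ_max) ≈ 6.807.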